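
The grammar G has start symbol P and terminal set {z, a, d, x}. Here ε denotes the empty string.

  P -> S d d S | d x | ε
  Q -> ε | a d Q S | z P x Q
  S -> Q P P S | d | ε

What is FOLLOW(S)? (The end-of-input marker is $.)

{$, a, d, x, z}

FIRST(Q) = {ε, a, z}
FIRST(P) = {ε, a, d, z}  (via S d d S)
FIRST(S) = {ε, a, d, z}  (via Q P P S)
FOLLOW(P) includes $ since P is the start symbol.
FOLLOW(P): in Q->z P x Q, P is followed by x Q with FIRST {x}; in S->Q P P S (occurrence 1), P is followed by P S with FIRST {ε, a, d, z}; in S->Q P P S (occurrence 1), the suffix after P is nullable, so FOLLOW(P) ⊇ FOLLOW(S) = {$, a, d, x, z}; in S->Q P P S (occurrence 2), P is followed by S with FIRST {ε, a, d, z}; in S->Q P P S (occurrence 2), the suffix after P is nullable, so FOLLOW(P) ⊇ FOLLOW(S) = {$, a, d, x, z}. Thus FOLLOW(P) = {$, a, d, x, z}.
FOLLOW(Q): in Q->a d Q S, Q is followed by S with FIRST {ε, a, d, z}; in Q->a d Q S, the suffix after Q is nullable (adds nothing new); in Q->z P x Q, the suffix after Q is empty (adds nothing new); in S->Q P P S, Q is followed by P P S with FIRST {ε, a, d, z}; in S->Q P P S, the suffix after Q is nullable, so FOLLOW(Q) ⊇ FOLLOW(S) = {$, a, d, x, z}. Thus FOLLOW(Q) = {$, a, d, x, z}.
FOLLOW(S): in P->S d d S (occurrence 1), S is followed by d d S with FIRST {d}; in P->S d d S (occurrence 2), the suffix after S is empty, so FOLLOW(S) ⊇ FOLLOW(P) = {$, a, d, x, z}; in Q->a d Q S, the suffix after S is empty, so FOLLOW(S) ⊇ FOLLOW(Q) = {$, a, d, x, z}; in S->Q P P S, the suffix after S is empty (adds nothing new). Thus FOLLOW(S) = {$, a, d, x, z}.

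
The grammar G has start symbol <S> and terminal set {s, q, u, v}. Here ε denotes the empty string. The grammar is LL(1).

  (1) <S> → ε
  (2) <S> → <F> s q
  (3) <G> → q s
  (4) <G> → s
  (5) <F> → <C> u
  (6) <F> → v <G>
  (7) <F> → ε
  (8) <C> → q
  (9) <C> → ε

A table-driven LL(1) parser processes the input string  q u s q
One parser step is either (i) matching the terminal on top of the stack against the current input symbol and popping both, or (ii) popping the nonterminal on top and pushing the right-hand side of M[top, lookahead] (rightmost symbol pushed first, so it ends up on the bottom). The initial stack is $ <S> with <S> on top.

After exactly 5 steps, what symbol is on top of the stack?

step 1: stack=$ <S>  input=q u s q $  — expand <S> → <F> s q
step 2: stack=$ q s <F>  input=q u s q $  — expand <F> → <C> u
step 3: stack=$ q s u <C>  input=q u s q $  — expand <C> → q
step 4: stack=$ q s u q  input=q u s q $  — match q
step 5: stack=$ q s u  input=u s q $  — match u
Stack after step 5: $ q s (top = s).

s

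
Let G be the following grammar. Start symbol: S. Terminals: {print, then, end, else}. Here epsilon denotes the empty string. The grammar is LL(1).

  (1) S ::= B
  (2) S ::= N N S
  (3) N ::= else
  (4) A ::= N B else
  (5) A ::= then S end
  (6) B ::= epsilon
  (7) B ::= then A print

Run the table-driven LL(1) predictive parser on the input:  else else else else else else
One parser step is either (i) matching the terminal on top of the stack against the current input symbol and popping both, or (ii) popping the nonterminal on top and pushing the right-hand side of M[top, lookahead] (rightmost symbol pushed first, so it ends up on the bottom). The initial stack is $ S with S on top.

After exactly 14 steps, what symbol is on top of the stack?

      Stack       Input                            Action
   1  $ S         else else else else else else $  expand S ::= N N S
   2  $ S N N     else else else else else else $  expand N ::= else
   3  $ S N else  else else else else else else $  match else
   4  $ S N       else else else else else $       expand N ::= else
   5  $ S else    else else else else else $       match else
   6  $ S         else else else else $            expand S ::= N N S
   7  $ S N N     else else else else $            expand N ::= else
   8  $ S N else  else else else else $            match else
   9  $ S N       else else else $                 expand N ::= else
  10  $ S else    else else else $                 match else
  11  $ S         else else $                      expand S ::= N N S
  12  $ S N N     else else $                      expand N ::= else
  13  $ S N else  else else $                      match else
  14  $ S N       else $                           expand N ::= else
Stack after step 14: $ S else (top = else).

else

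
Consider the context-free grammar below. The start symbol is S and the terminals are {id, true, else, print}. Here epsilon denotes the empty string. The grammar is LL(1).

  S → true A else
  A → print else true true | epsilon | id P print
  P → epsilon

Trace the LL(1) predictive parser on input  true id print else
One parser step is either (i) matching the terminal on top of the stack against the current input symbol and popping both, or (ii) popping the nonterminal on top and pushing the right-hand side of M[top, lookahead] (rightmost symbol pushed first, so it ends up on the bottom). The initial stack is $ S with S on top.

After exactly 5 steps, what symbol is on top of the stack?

print

step 1: stack=$ S  input=true id print else $  — expand S → true A else
step 2: stack=$ else A true  input=true id print else $  — match true
step 3: stack=$ else A  input=id print else $  — expand A → id P print
step 4: stack=$ else print P id  input=id print else $  — match id
step 5: stack=$ else print P  input=print else $  — expand P → epsilon
Stack after step 5: $ else print (top = print).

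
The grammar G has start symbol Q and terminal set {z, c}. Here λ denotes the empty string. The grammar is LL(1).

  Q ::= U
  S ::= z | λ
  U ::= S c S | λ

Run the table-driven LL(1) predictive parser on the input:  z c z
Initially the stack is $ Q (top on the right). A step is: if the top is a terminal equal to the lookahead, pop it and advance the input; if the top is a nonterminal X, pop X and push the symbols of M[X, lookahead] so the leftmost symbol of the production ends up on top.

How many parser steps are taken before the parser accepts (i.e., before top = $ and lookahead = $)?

7

step 1: stack=$ Q  input=z c z $  — expand Q ::= U
step 2: stack=$ U  input=z c z $  — expand U ::= S c S
step 3: stack=$ S c S  input=z c z $  — expand S ::= z
step 4: stack=$ S c z  input=z c z $  — match z
step 5: stack=$ S c  input=c z $  — match c
step 6: stack=$ S  input=z $  — expand S ::= z
step 7: stack=$ z  input=z $  — match z
Accept reached after 7 steps.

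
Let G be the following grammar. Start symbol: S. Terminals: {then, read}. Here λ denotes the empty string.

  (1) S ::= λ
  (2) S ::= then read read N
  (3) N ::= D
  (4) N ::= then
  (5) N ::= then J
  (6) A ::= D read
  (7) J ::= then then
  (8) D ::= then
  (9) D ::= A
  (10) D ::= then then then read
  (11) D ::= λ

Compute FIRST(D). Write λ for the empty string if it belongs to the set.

{λ, read, then}

FIRST(S) = {λ, then}
FIRST(J) = {then}
FIRST(N) = {λ, read, then}  (via D)
FIRST(A) = {read, then}  (via D read)
FIRST(D) = {λ, read, then}  (via A)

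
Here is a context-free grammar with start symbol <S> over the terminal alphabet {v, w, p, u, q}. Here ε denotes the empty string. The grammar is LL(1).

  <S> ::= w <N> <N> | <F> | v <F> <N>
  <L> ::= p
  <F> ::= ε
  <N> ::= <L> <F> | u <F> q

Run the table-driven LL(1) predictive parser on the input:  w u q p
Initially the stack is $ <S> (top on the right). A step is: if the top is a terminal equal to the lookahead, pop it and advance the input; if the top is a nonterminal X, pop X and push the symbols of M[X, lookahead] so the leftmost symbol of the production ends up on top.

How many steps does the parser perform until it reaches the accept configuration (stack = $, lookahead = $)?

10

step 1: stack=$ <S>  input=w u q p $  — expand <S> ::= w <N> <N>
step 2: stack=$ <N> <N> w  input=w u q p $  — match w
step 3: stack=$ <N> <N>  input=u q p $  — expand <N> ::= u <F> q
step 4: stack=$ <N> q <F> u  input=u q p $  — match u
step 5: stack=$ <N> q <F>  input=q p $  — expand <F> ::= ε
step 6: stack=$ <N> q  input=q p $  — match q
step 7: stack=$ <N>  input=p $  — expand <N> ::= <L> <F>
step 8: stack=$ <F> <L>  input=p $  — expand <L> ::= p
step 9: stack=$ <F> p  input=p $  — match p
step 10: stack=$ <F>  input=$  — expand <F> ::= ε
Accept reached after 10 steps.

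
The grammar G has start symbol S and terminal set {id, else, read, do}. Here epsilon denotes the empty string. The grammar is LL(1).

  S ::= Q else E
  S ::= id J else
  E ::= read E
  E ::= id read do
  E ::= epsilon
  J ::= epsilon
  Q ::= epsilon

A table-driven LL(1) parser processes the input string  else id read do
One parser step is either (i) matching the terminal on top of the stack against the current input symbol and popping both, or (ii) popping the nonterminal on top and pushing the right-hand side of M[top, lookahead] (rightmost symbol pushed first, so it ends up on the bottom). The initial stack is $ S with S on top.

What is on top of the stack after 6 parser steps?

step 1: stack=$ S  input=else id read do $  — expand S ::= Q else E
step 2: stack=$ E else Q  input=else id read do $  — expand Q ::= epsilon
step 3: stack=$ E else  input=else id read do $  — match else
step 4: stack=$ E  input=id read do $  — expand E ::= id read do
step 5: stack=$ do read id  input=id read do $  — match id
step 6: stack=$ do read  input=read do $  — match read
Stack after step 6: $ do (top = do).

do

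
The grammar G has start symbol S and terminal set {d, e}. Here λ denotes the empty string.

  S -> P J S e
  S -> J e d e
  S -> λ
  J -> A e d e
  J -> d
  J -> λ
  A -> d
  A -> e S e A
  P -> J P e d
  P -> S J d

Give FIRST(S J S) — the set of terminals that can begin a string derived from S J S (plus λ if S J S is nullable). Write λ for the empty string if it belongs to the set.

FIRST(A) = {d, e}
FIRST(J) = {λ, d, e}  (via A e d e)
FIRST(S) = {λ, d, e}  (via P J S e, J e d e)
FIRST(P) = {d, e}  (via J P e d, S J d)
FIRST(S J S): take FIRST of each symbol in turn, carrying on past any symbol whose FIRST contains λ; result {λ, d, e}.

{λ, d, e}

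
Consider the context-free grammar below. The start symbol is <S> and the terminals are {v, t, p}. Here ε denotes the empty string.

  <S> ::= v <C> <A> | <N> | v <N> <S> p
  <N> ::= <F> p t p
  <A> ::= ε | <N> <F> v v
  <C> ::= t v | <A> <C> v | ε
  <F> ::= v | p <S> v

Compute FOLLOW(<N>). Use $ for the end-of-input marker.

FIRST(<F>) = {p, v}
FIRST(<N>) = {p, v}  (via <F> p t p)
FIRST(<S>) = {p, v}  (via <N>)
FIRST(<A>) = {ε, p, v}  (via <N> <F> v v)
FIRST(<C>) = {ε, p, t, v}  (via <A> <C> v)
FOLLOW(<S>) includes $ since <S> is the start symbol.
FOLLOW(<S>): in <S>::=v <N> <S> p, <S> is followed by p with FIRST {p}; in <F>::=p <S> v, <S> is followed by v with FIRST {v}. Thus FOLLOW(<S>) = {$, p, v}.
FOLLOW(<N>): in <S>::=<N>, the suffix after <N> is empty, so FOLLOW(<N>) ⊇ FOLLOW(<S>) = {$, p, v}; in <S>::=v <N> <S> p, <N> is followed by <S> p with FIRST {p, v}; in <A>::=<N> <F> v v, <N> is followed by <F> v v with FIRST {p, v}. Thus FOLLOW(<N>) = {$, p, v}.
FOLLOW(<A>): in <S>::=v <C> <A>, the suffix after <A> is empty, so FOLLOW(<A>) ⊇ FOLLOW(<S>) = {$, p, v}; in <C>::=<A> <C> v, <A> is followed by <C> v with FIRST {p, t, v}. Thus FOLLOW(<A>) = {$, p, t, v}.
FOLLOW(<C>): in <S>::=v <C> <A>, <C> is followed by <A> with FIRST {ε, p, v}; in <S>::=v <C> <A>, the suffix after <C> is nullable, so FOLLOW(<C>) ⊇ FOLLOW(<S>) = {$, p, v}; in <C>::=<A> <C> v, <C> is followed by v with FIRST {v}. Thus FOLLOW(<C>) = {$, p, v}.
FOLLOW(<F>): in <N>::=<F> p t p, <F> is followed by p t p with FIRST {p}; in <A>::=<N> <F> v v, <F> is followed by v v with FIRST {v}. Thus FOLLOW(<F>) = {p, v}.

{$, p, v}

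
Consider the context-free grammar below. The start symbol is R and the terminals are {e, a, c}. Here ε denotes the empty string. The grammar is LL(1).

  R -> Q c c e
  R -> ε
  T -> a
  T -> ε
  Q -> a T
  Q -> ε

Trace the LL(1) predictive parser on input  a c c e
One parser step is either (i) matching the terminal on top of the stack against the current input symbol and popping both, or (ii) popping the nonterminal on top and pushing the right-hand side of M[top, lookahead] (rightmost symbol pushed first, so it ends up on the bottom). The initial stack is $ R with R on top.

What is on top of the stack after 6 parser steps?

e

     Stack        Input      Action
  1  $ R          a c c e $  expand R -> Q c c e
  2  $ e c c Q    a c c e $  expand Q -> a T
  3  $ e c c T a  a c c e $  match a
  4  $ e c c T    c c e $    expand T -> ε
  5  $ e c c      c c e $    match c
  6  $ e c        c e $      match c
Stack after step 6: $ e (top = e).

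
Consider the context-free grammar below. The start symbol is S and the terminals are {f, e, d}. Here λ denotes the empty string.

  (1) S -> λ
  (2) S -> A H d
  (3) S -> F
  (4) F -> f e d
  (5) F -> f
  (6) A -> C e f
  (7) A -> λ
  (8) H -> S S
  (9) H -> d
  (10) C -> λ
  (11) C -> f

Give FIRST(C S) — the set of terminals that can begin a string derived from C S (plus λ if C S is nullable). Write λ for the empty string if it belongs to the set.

{λ, d, e, f}

FIRST(F): from F->f e d we get {f}; from F->f we get {f}. So FIRST(F) = {f}.
FIRST(C): from C->λ we get {λ}; from C->f we get {f}. So FIRST(C) = {λ, f}.
FIRST(A): from A->C e f we get {e, f}; from A->λ we get {λ}. So FIRST(A) = {λ, e, f}.
FIRST(S): from S->λ we get {λ}; from S->A H d we get {d, e, f}; from S->F we get {f}. So FIRST(S) = {λ, d, e, f}.
FIRST(H): from H->S S we get {λ, d, e, f}; from H->d we get {d}. So FIRST(H) = {λ, d, e, f}.
FIRST(C S): take FIRST of each symbol in turn, carrying on past any symbol whose FIRST contains λ; result {λ, d, e, f}.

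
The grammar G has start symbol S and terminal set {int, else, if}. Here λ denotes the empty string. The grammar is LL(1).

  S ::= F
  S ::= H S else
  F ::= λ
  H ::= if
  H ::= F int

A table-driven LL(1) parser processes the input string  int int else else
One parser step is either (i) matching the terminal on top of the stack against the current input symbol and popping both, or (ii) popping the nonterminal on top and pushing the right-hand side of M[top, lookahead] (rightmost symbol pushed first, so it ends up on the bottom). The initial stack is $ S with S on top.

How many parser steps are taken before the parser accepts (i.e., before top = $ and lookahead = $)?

step 1: stack=$ S  input=int int else else $  — expand S ::= H S else
step 2: stack=$ else S H  input=int int else else $  — expand H ::= F int
step 3: stack=$ else S int F  input=int int else else $  — expand F ::= λ
step 4: stack=$ else S int  input=int int else else $  — match int
step 5: stack=$ else S  input=int else else $  — expand S ::= H S else
step 6: stack=$ else else S H  input=int else else $  — expand H ::= F int
step 7: stack=$ else else S int F  input=int else else $  — expand F ::= λ
step 8: stack=$ else else S int  input=int else else $  — match int
step 9: stack=$ else else S  input=else else $  — expand S ::= F
step 10: stack=$ else else F  input=else else $  — expand F ::= λ
step 11: stack=$ else else  input=else else $  — match else
step 12: stack=$ else  input=else $  — match else
Accept reached after 12 steps.

12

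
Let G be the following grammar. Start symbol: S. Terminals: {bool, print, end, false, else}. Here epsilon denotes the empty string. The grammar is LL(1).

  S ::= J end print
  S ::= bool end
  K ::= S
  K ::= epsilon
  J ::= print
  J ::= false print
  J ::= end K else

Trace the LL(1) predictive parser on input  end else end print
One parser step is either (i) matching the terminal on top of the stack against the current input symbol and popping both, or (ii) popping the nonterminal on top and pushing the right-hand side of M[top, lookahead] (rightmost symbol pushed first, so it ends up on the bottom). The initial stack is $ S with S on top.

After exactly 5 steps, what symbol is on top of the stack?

end

step 1: stack=$ S  input=end else end print $  — expand S ::= J end print
step 2: stack=$ print end J  input=end else end print $  — expand J ::= end K else
step 3: stack=$ print end else K end  input=end else end print $  — match end
step 4: stack=$ print end else K  input=else end print $  — expand K ::= epsilon
step 5: stack=$ print end else  input=else end print $  — match else
Stack after step 5: $ print end (top = end).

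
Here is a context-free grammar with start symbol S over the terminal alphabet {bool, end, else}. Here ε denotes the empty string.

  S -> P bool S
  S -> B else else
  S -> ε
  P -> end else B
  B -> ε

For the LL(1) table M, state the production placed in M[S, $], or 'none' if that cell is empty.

S -> ε

FIRST(P): from P->end else B we get {end}. So FIRST(P) = {end}.
FIRST(B): from B->ε we get {ε}. So FIRST(B) = {ε}.
FIRST(S): from S->P bool S we get {end}; from S->B else else we get {else}; from S->ε we get {ε}. So FIRST(S) = {ε, else, end}.
FOLLOW(S) includes $ since S is the start symbol.
FOLLOW(S): in S->P bool S, the suffix after S is empty (adds nothing new). Thus FOLLOW(S) = {$}.
For S -> P bool S: FIRST(P bool S) = {end}, so it goes in M[S, t] for t ∈ {end}.
For S -> B else else: FIRST(B else else) = {else}, so it goes in M[S, t] for t ∈ {else}.
For S -> ε: FIRST(ε) = {ε}, so it goes in M[S, t] for t ∈ {}; since ε ∈ FIRST, also for every t ∈ FOLLOW(S) = {$}.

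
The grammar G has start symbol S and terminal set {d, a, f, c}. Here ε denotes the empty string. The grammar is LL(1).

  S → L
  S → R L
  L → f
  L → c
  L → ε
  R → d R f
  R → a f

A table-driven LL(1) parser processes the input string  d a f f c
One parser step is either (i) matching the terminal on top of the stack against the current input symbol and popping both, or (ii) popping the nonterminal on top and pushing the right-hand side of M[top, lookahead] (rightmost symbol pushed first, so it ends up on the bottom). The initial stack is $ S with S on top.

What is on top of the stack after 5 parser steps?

f

step 1: stack=$ S  input=d a f f c $  — expand S → R L
step 2: stack=$ L R  input=d a f f c $  — expand R → d R f
step 3: stack=$ L f R d  input=d a f f c $  — match d
step 4: stack=$ L f R  input=a f f c $  — expand R → a f
step 5: stack=$ L f f a  input=a f f c $  — match a
Stack after step 5: $ L f f (top = f).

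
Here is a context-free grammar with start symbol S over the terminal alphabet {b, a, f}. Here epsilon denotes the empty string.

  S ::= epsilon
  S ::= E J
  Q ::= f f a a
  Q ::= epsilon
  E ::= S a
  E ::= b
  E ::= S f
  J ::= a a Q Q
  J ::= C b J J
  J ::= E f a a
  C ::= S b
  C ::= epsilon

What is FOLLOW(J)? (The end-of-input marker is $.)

{$, a, b, f}

FIRST(Q): from Q::=f f a a we get {f}; from Q::=epsilon we get {epsilon}. So FIRST(Q) = {epsilon, f}.
FIRST(S): from S::=epsilon we get {epsilon}; from S::=E J we get {a, b, f}. So FIRST(S) = {epsilon, a, b, f}.
FIRST(E): from E::=S a we get {a, b, f}; from E::=b we get {b}; from E::=S f we get {a, b, f}. So FIRST(E) = {a, b, f}.
FIRST(C): from C::=S b we get {a, b, f}; from C::=epsilon we get {epsilon}. So FIRST(C) = {epsilon, a, b, f}.
FIRST(J): from J::=a a Q Q we get {a}; from J::=C b J J we get {a, b, f}; from J::=E f a a we get {a, b, f}. So FIRST(J) = {a, b, f}.
FOLLOW(S) includes $ since S is the start symbol.
FOLLOW(S): in E::=S a, S is followed by a with FIRST {a}; in E::=S f, S is followed by f with FIRST {f}; in C::=S b, S is followed by b with FIRST {b}. Thus FOLLOW(S) = {$, a, b, f}.
FOLLOW(E): in S::=E J, E is followed by J with FIRST {a, b, f}; in J::=E f a a, E is followed by f a a with FIRST {f}. Thus FOLLOW(E) = {a, b, f}.
FOLLOW(J): in S::=E J, the suffix after J is empty, so FOLLOW(J) ⊇ FOLLOW(S) = {$, a, b, f}; in J::=C b J J (occurrence 1), J is followed by J with FIRST {a, b, f}; in J::=C b J J (occurrence 2), the suffix after J is empty (adds nothing new). Thus FOLLOW(J) = {$, a, b, f}.
FOLLOW(Q): in J::=a a Q Q (occurrence 1), Q is followed by Q with FIRST {epsilon, f}; in J::=a a Q Q (occurrence 1), the suffix after Q is nullable, so FOLLOW(Q) ⊇ FOLLOW(J) = {$, a, b, f}; in J::=a a Q Q (occurrence 2), the suffix after Q is empty, so FOLLOW(Q) ⊇ FOLLOW(J) = {$, a, b, f}. Thus FOLLOW(Q) = {$, a, b, f}.
FOLLOW(C): in J::=C b J J, C is followed by b J J with FIRST {b}. Thus FOLLOW(C) = {b}.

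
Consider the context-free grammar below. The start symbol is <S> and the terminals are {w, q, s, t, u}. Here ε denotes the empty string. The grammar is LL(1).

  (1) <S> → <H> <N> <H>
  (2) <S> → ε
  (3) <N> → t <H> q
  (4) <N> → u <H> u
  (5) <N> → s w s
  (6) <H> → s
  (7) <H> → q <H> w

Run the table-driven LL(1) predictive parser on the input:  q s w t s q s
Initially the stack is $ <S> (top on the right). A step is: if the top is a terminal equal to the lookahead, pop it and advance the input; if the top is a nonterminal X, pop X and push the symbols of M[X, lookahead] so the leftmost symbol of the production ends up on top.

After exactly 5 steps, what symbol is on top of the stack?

     Stack              Input            Action
  1  $ <S>              q s w t s q s $  expand <S> → <H> <N> <H>
  2  $ <H> <N> <H>      q s w t s q s $  expand <H> → q <H> w
  3  $ <H> <N> w <H> q  q s w t s q s $  match q
  4  $ <H> <N> w <H>    s w t s q s $    expand <H> → s
  5  $ <H> <N> w s      s w t s q s $    match s
Stack after step 5: $ <H> <N> w (top = w).

w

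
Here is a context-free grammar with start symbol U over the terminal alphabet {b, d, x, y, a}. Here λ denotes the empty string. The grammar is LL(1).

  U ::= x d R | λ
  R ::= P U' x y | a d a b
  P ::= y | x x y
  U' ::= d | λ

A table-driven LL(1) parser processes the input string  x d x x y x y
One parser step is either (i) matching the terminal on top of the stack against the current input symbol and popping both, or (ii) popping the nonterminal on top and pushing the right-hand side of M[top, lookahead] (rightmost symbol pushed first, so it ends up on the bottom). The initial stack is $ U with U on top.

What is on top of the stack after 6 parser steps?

step 1: stack=$ U  input=x d x x y x y $  — expand U ::= x d R
step 2: stack=$ R d x  input=x d x x y x y $  — match x
step 3: stack=$ R d  input=d x x y x y $  — match d
step 4: stack=$ R  input=x x y x y $  — expand R ::= P U' x y
step 5: stack=$ y x U' P  input=x x y x y $  — expand P ::= x x y
step 6: stack=$ y x U' y x x  input=x x y x y $  — match x
Stack after step 6: $ y x U' y x (top = x).

x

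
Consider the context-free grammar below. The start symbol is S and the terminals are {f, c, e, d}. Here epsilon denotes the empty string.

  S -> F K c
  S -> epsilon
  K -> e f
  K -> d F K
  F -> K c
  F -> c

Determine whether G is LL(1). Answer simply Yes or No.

FIRST(S) = {epsilon, c, d, e}
FIRST(K) = {d, e}
FIRST(F) = {c, d, e}
FOLLOW(S) = {$}
FOLLOW(K) = {c}
FOLLOW(F) = {d, e}
Each cell of M receives at most one production.

Yes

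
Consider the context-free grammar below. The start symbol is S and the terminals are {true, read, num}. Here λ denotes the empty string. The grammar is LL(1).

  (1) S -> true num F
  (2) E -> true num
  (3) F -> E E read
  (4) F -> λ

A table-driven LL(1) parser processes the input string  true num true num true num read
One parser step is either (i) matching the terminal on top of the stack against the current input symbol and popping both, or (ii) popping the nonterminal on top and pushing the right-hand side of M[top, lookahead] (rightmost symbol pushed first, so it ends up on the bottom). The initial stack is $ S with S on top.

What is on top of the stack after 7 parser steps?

E

step 1: stack=$ S  input=true num true num true num read $  — expand S -> true num F
step 2: stack=$ F num true  input=true num true num true num read $  — match true
step 3: stack=$ F num  input=num true num true num read $  — match num
step 4: stack=$ F  input=true num true num read $  — expand F -> E E read
step 5: stack=$ read E E  input=true num true num read $  — expand E -> true num
step 6: stack=$ read E num true  input=true num true num read $  — match true
step 7: stack=$ read E num  input=num true num read $  — match num
Stack after step 7: $ read E (top = E).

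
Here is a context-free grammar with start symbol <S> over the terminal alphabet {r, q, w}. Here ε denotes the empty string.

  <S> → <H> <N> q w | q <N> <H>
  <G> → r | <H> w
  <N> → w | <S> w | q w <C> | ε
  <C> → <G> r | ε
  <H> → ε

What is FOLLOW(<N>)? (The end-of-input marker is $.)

FIRST(<H>): from <H>→ε we get {ε}. So FIRST(<H>) = {ε}.
FIRST(<G>): from <G>→r we get {r}; from <G>→<H> w we get {w}. So FIRST(<G>) = {r, w}.
FIRST(<C>): from <C>→<G> r we get {r, w}; from <C>→ε we get {ε}. So FIRST(<C>) = {ε, r, w}.
FIRST(<S>): from <S>→<H> <N> q w we get {q, w}; from <S>→q <N> <H> we get {q}. So FIRST(<S>) = {q, w}.
FIRST(<N>): from <N>→w we get {w}; from <N>→<S> w we get {q, w}; from <N>→q w <C> we get {q}; from <N>→ε we get {ε}. So FIRST(<N>) = {ε, q, w}.
FOLLOW(<S>) includes $ since <S> is the start symbol.
FOLLOW(<S>): in <N>→<S> w, <S> is followed by w with FIRST {w}. Thus FOLLOW(<S>) = {$, w}.
FOLLOW(<G>): in <C>→<G> r, <G> is followed by r with FIRST {r}. Thus FOLLOW(<G>) = {r}.
FOLLOW(<N>): in <S>→<H> <N> q w, <N> is followed by q w with FIRST {q}; in <S>→q <N> <H>, <N> is followed by <H> with FIRST {ε}; in <S>→q <N> <H>, the suffix after <N> is nullable, so FOLLOW(<N>) ⊇ FOLLOW(<S>) = {$, w}. Thus FOLLOW(<N>) = {$, q, w}.
FOLLOW(<C>): in <N>→q w <C>, the suffix after <C> is empty, so FOLLOW(<C>) ⊇ FOLLOW(<N>) = {$, q, w}. Thus FOLLOW(<C>) = {$, q, w}.
FOLLOW(<H>): in <S>→<H> <N> q w, <H> is followed by <N> q w with FIRST {q, w}; in <S>→q <N> <H>, the suffix after <H> is empty, so FOLLOW(<H>) ⊇ FOLLOW(<S>) = {$, w}; in <G>→<H> w, <H> is followed by w with FIRST {w}. Thus FOLLOW(<H>) = {$, q, w}.

{$, q, w}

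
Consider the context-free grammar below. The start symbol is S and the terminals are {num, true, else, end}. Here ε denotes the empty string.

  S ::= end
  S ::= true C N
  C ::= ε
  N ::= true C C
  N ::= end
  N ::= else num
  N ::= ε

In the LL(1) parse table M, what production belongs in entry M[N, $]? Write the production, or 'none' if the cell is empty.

FIRST(S): from S::=end we get {end}; from S::=true C N we get {true}. So FIRST(S) = {end, true}.
FIRST(C): from C::=ε we get {ε}. So FIRST(C) = {ε}.
FIRST(N): from N::=true C C we get {true}; from N::=end we get {end}; from N::=else num we get {else}; from N::=ε we get {ε}. So FIRST(N) = {ε, else, end, true}.
FOLLOW(S) includes $ since S is the start symbol.
FOLLOW(S): S appears on no right-hand side. Thus FOLLOW(S) = {$}.
FOLLOW(N): in S::=true C N, the suffix after N is empty, so FOLLOW(N) ⊇ FOLLOW(S) = {$}. Thus FOLLOW(N) = {$}.
For N ::= true C C: FIRST(true C C) = {true}, so it goes in M[N, t] for t ∈ {true}.
For N ::= end: FIRST(end) = {end}, so it goes in M[N, t] for t ∈ {end}.
For N ::= else num: FIRST(else num) = {else}, so it goes in M[N, t] for t ∈ {else}.
For N ::= ε: FIRST(ε) = {ε}, so it goes in M[N, t] for t ∈ {}; since ε ∈ FIRST, also for every t ∈ FOLLOW(N) = {$}.

N ::= ε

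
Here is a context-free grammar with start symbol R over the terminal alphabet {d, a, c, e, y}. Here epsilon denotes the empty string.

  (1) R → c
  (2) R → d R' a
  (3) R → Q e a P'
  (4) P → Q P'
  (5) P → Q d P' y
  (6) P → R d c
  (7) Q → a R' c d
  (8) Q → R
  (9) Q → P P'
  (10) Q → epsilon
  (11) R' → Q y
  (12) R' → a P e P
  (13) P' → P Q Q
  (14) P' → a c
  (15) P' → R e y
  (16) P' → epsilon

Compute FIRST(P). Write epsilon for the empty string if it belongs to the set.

FIRST(R): from R→c we get {c}; from R→d R' a we get {d}; from R→Q e a P' we get {a, c, d, e}. So FIRST(R) = {a, c, d, e}.
FIRST(P): from P→Q P' we get {epsilon, a, c, d, e}; from P→Q d P' y we get {a, c, d, e}; from P→R d c we get {a, c, d, e}. So FIRST(P) = {epsilon, a, c, d, e}.
FIRST(Q): from Q→a R' c d we get {a}; from Q→R we get {a, c, d, e}; from Q→P P' we get {epsilon, a, c, d, e}; from Q→epsilon we get {epsilon}. So FIRST(Q) = {epsilon, a, c, d, e}.
FIRST(R'): from R'→Q y we get {a, c, d, e, y}; from R'→a P e P we get {a}. So FIRST(R') = {a, c, d, e, y}.
FIRST(P'): from P'→P Q Q we get {epsilon, a, c, d, e}; from P'→a c we get {a}; from P'→R e y we get {a, c, d, e}; from P'→epsilon we get {epsilon}. So FIRST(P') = {epsilon, a, c, d, e}.

{epsilon, a, c, d, e}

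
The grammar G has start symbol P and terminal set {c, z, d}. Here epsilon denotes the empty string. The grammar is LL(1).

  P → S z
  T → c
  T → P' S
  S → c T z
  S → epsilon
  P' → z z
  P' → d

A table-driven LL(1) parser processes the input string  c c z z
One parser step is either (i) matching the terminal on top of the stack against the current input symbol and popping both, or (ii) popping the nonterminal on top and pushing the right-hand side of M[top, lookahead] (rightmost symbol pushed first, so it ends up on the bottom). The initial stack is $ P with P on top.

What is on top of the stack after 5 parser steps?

step 1: stack=$ P  input=c c z z $  — expand P → S z
step 2: stack=$ z S  input=c c z z $  — expand S → c T z
step 3: stack=$ z z T c  input=c c z z $  — match c
step 4: stack=$ z z T  input=c z z $  — expand T → c
step 5: stack=$ z z c  input=c z z $  — match c
Stack after step 5: $ z z (top = z).

z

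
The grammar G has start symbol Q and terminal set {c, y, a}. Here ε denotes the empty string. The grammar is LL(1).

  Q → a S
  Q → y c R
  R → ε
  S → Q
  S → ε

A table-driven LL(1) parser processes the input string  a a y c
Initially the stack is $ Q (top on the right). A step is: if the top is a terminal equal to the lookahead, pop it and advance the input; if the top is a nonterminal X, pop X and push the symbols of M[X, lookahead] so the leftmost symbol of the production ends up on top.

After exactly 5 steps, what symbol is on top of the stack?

     Stack  Input      Action
  1  $ Q    a a y c $  expand Q → a S
  2  $ S a  a a y c $  match a
  3  $ S    a y c $    expand S → Q
  4  $ Q    a y c $    expand Q → a S
  5  $ S a  a y c $    match a
Stack after step 5: $ S (top = S).

S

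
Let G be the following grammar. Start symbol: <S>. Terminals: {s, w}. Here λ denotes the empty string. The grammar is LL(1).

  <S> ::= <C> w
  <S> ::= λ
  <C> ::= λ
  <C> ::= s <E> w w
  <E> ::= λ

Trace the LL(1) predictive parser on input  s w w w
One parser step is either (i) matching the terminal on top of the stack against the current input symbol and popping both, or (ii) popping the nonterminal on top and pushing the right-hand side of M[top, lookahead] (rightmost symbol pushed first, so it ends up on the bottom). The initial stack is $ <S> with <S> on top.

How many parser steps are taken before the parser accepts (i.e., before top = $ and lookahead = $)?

7

     Stack          Input      Action
  1  $ <S>          s w w w $  expand <S> ::= <C> w
  2  $ w <C>        s w w w $  expand <C> ::= s <E> w w
  3  $ w w w <E> s  s w w w $  match s
  4  $ w w w <E>    w w w $    expand <E> ::= λ
  5  $ w w w        w w w $    match w
  6  $ w w          w w $      match w
  7  $ w            w $        match w
Accept reached after 7 steps.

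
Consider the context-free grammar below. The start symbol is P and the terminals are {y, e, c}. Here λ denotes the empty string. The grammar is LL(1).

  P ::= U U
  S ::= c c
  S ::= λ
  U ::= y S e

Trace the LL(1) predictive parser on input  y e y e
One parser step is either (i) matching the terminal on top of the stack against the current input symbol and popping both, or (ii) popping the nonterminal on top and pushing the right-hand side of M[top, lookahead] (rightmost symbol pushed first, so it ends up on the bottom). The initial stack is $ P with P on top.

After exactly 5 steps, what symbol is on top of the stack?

     Stack      Input      Action
  1  $ P        y e y e $  expand P ::= U U
  2  $ U U      y e y e $  expand U ::= y S e
  3  $ U e S y  y e y e $  match y
  4  $ U e S    e y e $    expand S ::= λ
  5  $ U e      e y e $    match e
Stack after step 5: $ U (top = U).

U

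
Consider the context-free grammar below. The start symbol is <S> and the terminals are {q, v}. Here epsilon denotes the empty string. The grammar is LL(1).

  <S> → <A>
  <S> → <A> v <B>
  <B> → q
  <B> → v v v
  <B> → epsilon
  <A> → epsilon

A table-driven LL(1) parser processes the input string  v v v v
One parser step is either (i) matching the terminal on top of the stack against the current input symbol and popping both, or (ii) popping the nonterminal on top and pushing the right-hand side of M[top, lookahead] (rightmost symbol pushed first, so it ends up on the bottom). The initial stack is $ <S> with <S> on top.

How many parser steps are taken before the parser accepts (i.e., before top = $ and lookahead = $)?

     Stack        Input      Action
  1  $ <S>        v v v v $  expand <S> → <A> v <B>
  2  $ <B> v <A>  v v v v $  expand <A> → epsilon
  3  $ <B> v      v v v v $  match v
  4  $ <B>        v v v $    expand <B> → v v v
  5  $ v v v      v v v $    match v
  6  $ v v        v v $      match v
  7  $ v          v $        match v
Accept reached after 7 steps.

7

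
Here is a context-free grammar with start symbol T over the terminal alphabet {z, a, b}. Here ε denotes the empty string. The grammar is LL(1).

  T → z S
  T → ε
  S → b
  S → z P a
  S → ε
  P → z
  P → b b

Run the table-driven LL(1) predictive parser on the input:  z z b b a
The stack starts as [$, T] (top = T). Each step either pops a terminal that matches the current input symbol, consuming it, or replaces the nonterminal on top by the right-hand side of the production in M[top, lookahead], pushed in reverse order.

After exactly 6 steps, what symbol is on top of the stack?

b

step 1: stack=$ T  input=z z b b a $  — expand T → z S
step 2: stack=$ S z  input=z z b b a $  — match z
step 3: stack=$ S  input=z b b a $  — expand S → z P a
step 4: stack=$ a P z  input=z b b a $  — match z
step 5: stack=$ a P  input=b b a $  — expand P → b b
step 6: stack=$ a b b  input=b b a $  — match b
Stack after step 6: $ a b (top = b).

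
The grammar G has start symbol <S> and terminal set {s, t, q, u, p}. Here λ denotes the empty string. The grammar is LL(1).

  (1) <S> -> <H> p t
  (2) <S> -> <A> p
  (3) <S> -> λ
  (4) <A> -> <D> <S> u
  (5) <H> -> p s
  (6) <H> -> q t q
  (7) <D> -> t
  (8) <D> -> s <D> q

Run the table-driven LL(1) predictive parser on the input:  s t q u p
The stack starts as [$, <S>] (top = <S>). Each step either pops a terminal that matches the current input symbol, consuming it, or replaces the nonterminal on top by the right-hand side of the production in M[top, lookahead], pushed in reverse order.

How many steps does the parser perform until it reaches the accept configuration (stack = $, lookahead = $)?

10

step 1: stack=$ <S>  input=s t q u p $  — expand <S> -> <A> p
step 2: stack=$ p <A>  input=s t q u p $  — expand <A> -> <D> <S> u
step 3: stack=$ p u <S> <D>  input=s t q u p $  — expand <D> -> s <D> q
step 4: stack=$ p u <S> q <D> s  input=s t q u p $  — match s
step 5: stack=$ p u <S> q <D>  input=t q u p $  — expand <D> -> t
step 6: stack=$ p u <S> q t  input=t q u p $  — match t
step 7: stack=$ p u <S> q  input=q u p $  — match q
step 8: stack=$ p u <S>  input=u p $  — expand <S> -> λ
step 9: stack=$ p u  input=u p $  — match u
step 10: stack=$ p  input=p $  — match p
Accept reached after 10 steps.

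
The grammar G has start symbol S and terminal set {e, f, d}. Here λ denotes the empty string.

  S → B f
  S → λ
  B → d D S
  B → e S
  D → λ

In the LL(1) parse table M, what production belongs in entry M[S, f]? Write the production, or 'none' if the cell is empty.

S → λ

FIRST(B) = {d, e}
FIRST(D) = {λ}
FIRST(S) = {λ, d, e}  (via B f)
FOLLOW(S) includes $ since S is the start symbol.
FOLLOW(B): in S→B f, B is followed by f with FIRST {f}. Thus FOLLOW(B) = {f}.
FOLLOW(S): in B→d D S, the suffix after S is empty, so FOLLOW(S) ⊇ FOLLOW(B) = {f}; in B→e S, the suffix after S is empty, so FOLLOW(S) ⊇ FOLLOW(B) = {f}. Thus FOLLOW(S) = {$, f}.
For S → B f: FIRST(B f) = {d, e}, so it goes in M[S, t] for t ∈ {d, e}.
For S → λ: FIRST(λ) = {λ}, so it goes in M[S, t] for t ∈ {}; since λ ∈ FIRST, also for every t ∈ FOLLOW(S) = {$, f}.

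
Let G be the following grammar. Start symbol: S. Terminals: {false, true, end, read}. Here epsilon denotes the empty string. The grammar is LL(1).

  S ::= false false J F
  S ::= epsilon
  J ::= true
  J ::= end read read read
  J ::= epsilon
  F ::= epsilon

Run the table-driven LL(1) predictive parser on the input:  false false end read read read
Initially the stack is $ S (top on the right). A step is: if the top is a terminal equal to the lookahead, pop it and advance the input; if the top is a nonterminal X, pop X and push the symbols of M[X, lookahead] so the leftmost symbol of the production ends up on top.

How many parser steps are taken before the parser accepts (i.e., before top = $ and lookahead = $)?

9

     Stack                   Input                             Action
  1  $ S                     false false end read read read $  expand S ::= false false J F
  2  $ F J false false       false false end read read read $  match false
  3  $ F J false             false end read read read $        match false
  4  $ F J                   end read read read $              expand J ::= end read read read
  5  $ F read read read end  end read read read $              match end
  6  $ F read read read      read read read $                  match read
  7  $ F read read           read read $                       match read
  8  $ F read                read $                            match read
  9  $ F                     $                                 expand F ::= epsilon
Accept reached after 9 steps.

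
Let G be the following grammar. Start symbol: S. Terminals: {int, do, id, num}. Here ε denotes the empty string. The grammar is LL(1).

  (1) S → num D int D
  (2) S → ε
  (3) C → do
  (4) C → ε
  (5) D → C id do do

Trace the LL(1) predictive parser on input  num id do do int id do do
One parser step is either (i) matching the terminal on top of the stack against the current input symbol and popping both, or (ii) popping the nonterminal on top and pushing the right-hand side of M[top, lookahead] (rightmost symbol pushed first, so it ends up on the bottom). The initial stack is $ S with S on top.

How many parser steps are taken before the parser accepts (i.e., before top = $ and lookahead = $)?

13

step 1: stack=$ S  input=num id do do int id do do $  — expand S → num D int D
step 2: stack=$ D int D num  input=num id do do int id do do $  — match num
step 3: stack=$ D int D  input=id do do int id do do $  — expand D → C id do do
step 4: stack=$ D int do do id C  input=id do do int id do do $  — expand C → ε
step 5: stack=$ D int do do id  input=id do do int id do do $  — match id
step 6: stack=$ D int do do  input=do do int id do do $  — match do
step 7: stack=$ D int do  input=do int id do do $  — match do
step 8: stack=$ D int  input=int id do do $  — match int
step 9: stack=$ D  input=id do do $  — expand D → C id do do
step 10: stack=$ do do id C  input=id do do $  — expand C → ε
step 11: stack=$ do do id  input=id do do $  — match id
step 12: stack=$ do do  input=do do $  — match do
step 13: stack=$ do  input=do $  — match do
Accept reached after 13 steps.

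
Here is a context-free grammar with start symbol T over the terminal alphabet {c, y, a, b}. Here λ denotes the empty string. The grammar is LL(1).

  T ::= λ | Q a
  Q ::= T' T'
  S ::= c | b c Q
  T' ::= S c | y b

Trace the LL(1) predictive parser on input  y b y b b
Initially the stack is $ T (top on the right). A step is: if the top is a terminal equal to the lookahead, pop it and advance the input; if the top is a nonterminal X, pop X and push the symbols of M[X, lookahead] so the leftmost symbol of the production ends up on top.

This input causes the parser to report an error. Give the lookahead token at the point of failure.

     Stack       Input        Action
  1  $ T         y b y b b $  expand T ::= Q a
  2  $ a Q       y b y b b $  expand Q ::= T' T'
  3  $ a T' T'   y b y b b $  expand T' ::= y b
  4  $ a T' b y  y b y b b $  match y
  5  $ a T' b    b y b b $    match b
  6  $ a T'      y b b $      expand T' ::= y b
  7  $ a b y     y b b $      match y
  8  $ a b       b b $        match b
  9  $ a         b $          error: top is terminal a but lookahead is b

b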